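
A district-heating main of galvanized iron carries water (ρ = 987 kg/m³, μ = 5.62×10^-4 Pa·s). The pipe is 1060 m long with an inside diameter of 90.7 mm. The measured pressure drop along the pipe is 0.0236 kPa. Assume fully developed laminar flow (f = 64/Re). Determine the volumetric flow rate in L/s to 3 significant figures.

For laminar flow, f = 64/Re with Re = ρVD/μ, so Darcy-Weisbach reduces to ΔP = 32μLV/D². Solving for V: V = ΔP·D²/(32μL) = 23.6·(0.0907)²/(32·0.000562·1060) = 0.01018 m/s.
Check: Re = ρVD/μ = 987·0.01018·0.0907/0.000562 = 1622 < 2300, so the laminar assumption holds.
Q = V·A = 0.01018·(π/4·0.0907²) = 6.58e-05 m³/s = 0.0658 L/s.

Q ≈ 0.0658 L/s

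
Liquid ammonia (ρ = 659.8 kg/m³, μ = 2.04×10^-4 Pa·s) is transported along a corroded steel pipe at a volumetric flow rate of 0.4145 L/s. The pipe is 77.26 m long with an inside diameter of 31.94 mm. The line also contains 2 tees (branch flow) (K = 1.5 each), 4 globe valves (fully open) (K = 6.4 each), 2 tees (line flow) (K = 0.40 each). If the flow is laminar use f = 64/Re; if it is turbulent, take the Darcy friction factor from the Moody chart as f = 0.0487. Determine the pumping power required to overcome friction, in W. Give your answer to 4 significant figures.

Q = 0.4145 L/s = 0.4145/1000 = 0.0004145 m³/s.
Cross-sectional area A = πD²/4 = π(0.03194)²/4 = 0.0008012 m²; mean velocity V = Q/A = 0.0004145/0.0008012 = 0.5173 m/s.
Reynolds number Re = ρVD/μ = 659.8 · 0.5173 · 0.03194 / 0.000204 = 5.344e+04.
Re > 4000 → turbulent; use the Moody-chart value f = 0.0487.
Total minor-loss coefficient ΣK = 2·1.5 + 4·6.4 + 2·0.4 = 29.4.
ΔP = [f·L/D + ΣK]·(ρV²/2) = [0.0487·77.26/0.03194 + 29.4]·(659.8·0.5173²/2) = [117.8 + 29.4]·88.29 = 1.3e+04 Pa.
Pumping power P = QΔP = 0.0004145·1.3e+04 = 5.3870 W = 5.387 W.

P ≈ 5.387 W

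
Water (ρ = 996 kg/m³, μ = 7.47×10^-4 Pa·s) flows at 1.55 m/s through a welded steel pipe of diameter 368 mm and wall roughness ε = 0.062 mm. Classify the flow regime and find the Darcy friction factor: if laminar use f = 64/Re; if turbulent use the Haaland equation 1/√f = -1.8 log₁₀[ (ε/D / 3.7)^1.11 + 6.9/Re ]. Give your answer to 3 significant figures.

f ≈ 0.0145

Re = ρVD/μ = 996·1.55·0.368/0.000747 = 7.605e+05.
Re > 4000 → turbulent. ε/D = 6.2e-05/0.368 = 0.000168; Haaland: 1/√f = -1.8 log₁₀[1.52e-05 + 9.07e-06] = 8.308, so f = 0.01449.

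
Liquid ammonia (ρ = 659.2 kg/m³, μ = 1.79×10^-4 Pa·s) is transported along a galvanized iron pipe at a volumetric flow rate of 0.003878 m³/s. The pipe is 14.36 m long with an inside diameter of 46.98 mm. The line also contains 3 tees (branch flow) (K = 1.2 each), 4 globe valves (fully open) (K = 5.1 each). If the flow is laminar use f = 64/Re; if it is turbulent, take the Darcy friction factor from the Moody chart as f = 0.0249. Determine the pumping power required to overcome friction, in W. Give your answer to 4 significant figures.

Cross-sectional area A = πD²/4 = π(0.04698)²/4 = 0.001733 m²; mean velocity V = Q/A = 0.003878/0.001733 = 2.237 m/s.
Reynolds number Re = ρVD/μ = 659.2 · 2.237 · 0.04698 / 0.000179 = 3.871e+05.
Re > 4000 → turbulent; use the Moody-chart value f = 0.0249.
Total minor-loss coefficient ΣK = 3·1.2 + 4·5.1 = 24.
ΔP = [f·L/D + ΣK]·(ρV²/2) = [0.0249·14.36/0.04698 + 24]·(659.2·2.237²/2) = [7.611 + 24]·1650 = 5.214e+04 Pa.
Pumping power P = QΔP = 0.003878·5.214e+04 = 202.22 W = 202.2 W.

P ≈ 202.2 W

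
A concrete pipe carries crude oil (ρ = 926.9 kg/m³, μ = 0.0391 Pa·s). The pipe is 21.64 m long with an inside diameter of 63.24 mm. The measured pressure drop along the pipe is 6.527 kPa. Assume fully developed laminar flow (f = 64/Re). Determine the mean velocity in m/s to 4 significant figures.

For laminar flow, f = 64/Re with Re = ρVD/μ, so Darcy-Weisbach reduces to ΔP = 32μLV/D². Solving for V: V = ΔP·D²/(32μL) = 6527·(0.06324)²/(32·0.0391·21.64) = 0.9641 m/s.
Check: Re = ρVD/μ = 926.9·0.9641·0.06324/0.0391 = 1445 < 2300, so the laminar assumption holds.

V ≈ 0.9641 m/s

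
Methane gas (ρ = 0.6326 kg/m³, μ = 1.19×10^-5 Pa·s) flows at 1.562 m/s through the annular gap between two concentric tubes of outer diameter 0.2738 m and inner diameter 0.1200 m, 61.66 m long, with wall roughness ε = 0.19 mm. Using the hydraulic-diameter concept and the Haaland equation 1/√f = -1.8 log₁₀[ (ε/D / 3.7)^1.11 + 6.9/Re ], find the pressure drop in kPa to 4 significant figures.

ΔP ≈ 0.009513 kPa

Hydraulic diameter D_h = 4A/P = D_o - D_i = 0.2738 - 0.12 = 0.1538 m.
Re = ρVD_h/μ = 0.6326·1.562·0.1538/1.19e-05 = 1.277e+04.
ε/D_h = 0.00019/0.1538 = 0.00124; Haaland gives 1/√f = -1.8 log₁₀[0.000138+0.00054] = 5.703, so f = 0.03075.
ΔP = f(L/D_h)(ρV²/2) = 0.03075·61.66/0.1538·0.7717 = 9.513 Pa.
ΔP = 0.009513 kPa.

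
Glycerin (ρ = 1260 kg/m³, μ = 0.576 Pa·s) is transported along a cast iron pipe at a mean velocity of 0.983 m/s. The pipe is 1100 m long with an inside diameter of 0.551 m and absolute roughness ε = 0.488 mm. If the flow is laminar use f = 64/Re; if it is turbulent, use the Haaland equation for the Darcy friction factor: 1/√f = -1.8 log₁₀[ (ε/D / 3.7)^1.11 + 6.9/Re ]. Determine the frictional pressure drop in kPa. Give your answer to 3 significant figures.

Reynolds number Re = ρVD/μ = 1260 · 0.983 · 0.551 / 0.576 = 1185.
Re < 2300 → laminar flow, so f = 64/Re = 64/1185 = 0.05402 (the turbulent correlation is not needed).
Darcy-Weisbach: ΔP = f(L/D)(ρV²/2) = 0.05402·(1100/0.551)·(1260·0.983²/2) = 0.05402·1996·608.8 = 6.565e+04 Pa.
ΔP = 6.565e+04 Pa = 65.6 kPa.

ΔP ≈ 65.6 kPa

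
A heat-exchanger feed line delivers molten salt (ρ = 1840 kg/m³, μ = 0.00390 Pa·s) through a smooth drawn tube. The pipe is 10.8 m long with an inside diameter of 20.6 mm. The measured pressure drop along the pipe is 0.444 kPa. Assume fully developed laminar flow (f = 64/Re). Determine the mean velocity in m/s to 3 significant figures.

V ≈ 0.140 m/s

For laminar flow, f = 64/Re with Re = ρVD/μ, so Darcy-Weisbach reduces to ΔP = 32μLV/D². Solving for V: V = ΔP·D²/(32μL) = 444·(0.0206)²/(32·0.0039·10.8) = 0.1398 m/s.
Check: Re = ρVD/μ = 1840·0.1398·0.0206/0.0039 = 1359 < 2300, so the laminar assumption holds.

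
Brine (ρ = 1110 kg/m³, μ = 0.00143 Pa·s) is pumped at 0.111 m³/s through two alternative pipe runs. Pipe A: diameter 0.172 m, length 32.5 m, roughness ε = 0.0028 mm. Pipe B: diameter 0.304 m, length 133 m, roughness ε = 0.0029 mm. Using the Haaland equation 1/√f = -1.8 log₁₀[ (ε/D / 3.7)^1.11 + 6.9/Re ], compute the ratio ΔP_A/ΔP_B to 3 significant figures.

Pipe A: V = Q/A = 0.111/0.02324 = 4.777 m/s; Re = 6.378e+05; ε/D = 1.63e-05; Haaland → f = 0.01274; ΔP_A = f(L/D)(ρV²/2) = 3.048e+04 Pa.
Pipe B: V = Q/A = 0.111/0.07258 = 1.529 m/s; Re = 3.609e+05; ε/D = 9.54e-06; Haaland → f = 0.01395; ΔP_B = f(L/D)(ρV²/2) = 7919 Pa.
ΔP_A/ΔP_B = 3.048e+04/7919 = 3.85.

ΔP_A/ΔP_B ≈ 3.85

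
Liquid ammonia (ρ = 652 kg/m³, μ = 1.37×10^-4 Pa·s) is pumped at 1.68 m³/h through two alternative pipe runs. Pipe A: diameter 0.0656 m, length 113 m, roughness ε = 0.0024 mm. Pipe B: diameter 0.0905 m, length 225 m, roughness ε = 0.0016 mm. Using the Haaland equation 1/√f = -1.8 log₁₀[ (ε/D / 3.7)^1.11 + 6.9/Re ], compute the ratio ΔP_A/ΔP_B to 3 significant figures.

ΔP_A/ΔP_B ≈ 2.33

Pipe A: V = Q/A = 0.0004667/0.00338 = 0.1381 m/s; Re = 4.311e+04; ε/D = 3.66e-05; Haaland → f = 0.02151; ΔP_A = f(L/D)(ρV²/2) = 230.2 Pa.
Pipe B: V = Q/A = 0.0004667/0.006433 = 0.07255 m/s; Re = 3.125e+04; ε/D = 1.77e-05; Haaland → f = 0.02312; ΔP_B = f(L/D)(ρV²/2) = 98.63 Pa.
ΔP_A/ΔP_B = 230.2/98.63 = 2.33.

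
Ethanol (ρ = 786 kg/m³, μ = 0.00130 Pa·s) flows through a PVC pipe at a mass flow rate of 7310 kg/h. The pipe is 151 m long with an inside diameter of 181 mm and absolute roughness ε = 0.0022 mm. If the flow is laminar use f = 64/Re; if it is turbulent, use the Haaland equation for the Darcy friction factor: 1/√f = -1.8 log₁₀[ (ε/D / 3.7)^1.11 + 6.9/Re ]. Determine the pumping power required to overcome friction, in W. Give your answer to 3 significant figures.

ṁ = 7310 kg/h = 7310/3600 = 2.031 kg/s.
A = πD²/4 = π(0.181)²/4 = 0.02573 m²; mean velocity V = ṁ/(ρA) = 2.031/(786 · 0.02573) = 0.1004 m/s.
Reynolds number Re = ρVD/μ = 786 · 0.1004 · 0.181 / 0.0013 = 1.099e+04.
Re > 4000 → turbulent. Relative roughness ε/D = 2.2e-06/0.181 = 1.22e-05. Haaland: 1/√f = -1.8 log₁₀[(1.22e-05/3.7)^1.11 + 6.9/1.099e+04] = -1.8 log₁₀[8.19e-07 + 0.000628] = 5.763, so f = 0.03011.
Darcy-Weisbach: ΔP = f(L/D)(ρV²/2) = 0.03011·(151/0.181)·(786·0.1004²/2) = 0.03011·834.3·3.962 = 99.53 Pa.
Q = ṁ/ρ = 2.031/786 = 0.002583 m³/s.
Pumping power P = QΔP = 0.002583·99.53 = 0.2571 W = 0.257 W.

P ≈ 0.257 W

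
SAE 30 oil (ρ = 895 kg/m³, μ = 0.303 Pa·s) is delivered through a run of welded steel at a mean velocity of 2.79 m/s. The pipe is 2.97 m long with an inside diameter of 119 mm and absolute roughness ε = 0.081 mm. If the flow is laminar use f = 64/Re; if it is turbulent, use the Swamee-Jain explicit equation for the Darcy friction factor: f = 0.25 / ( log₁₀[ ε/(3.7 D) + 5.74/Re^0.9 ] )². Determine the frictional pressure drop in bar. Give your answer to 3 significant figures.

ΔP ≈ 0.0567 bar

Reynolds number Re = ρVD/μ = 895 · 2.79 · 0.119 / 0.303 = 980.7.
Re < 2300 → laminar flow, so f = 64/Re = 64/980.7 = 0.06526 (the turbulent correlation is not needed).
Darcy-Weisbach: ΔP = f(L/D)(ρV²/2) = 0.06526·(2.97/0.119)·(895·2.79²/2) = 0.06526·24.96·3483 = 5674 Pa.
ΔP = 5674 Pa = 0.0567 bar.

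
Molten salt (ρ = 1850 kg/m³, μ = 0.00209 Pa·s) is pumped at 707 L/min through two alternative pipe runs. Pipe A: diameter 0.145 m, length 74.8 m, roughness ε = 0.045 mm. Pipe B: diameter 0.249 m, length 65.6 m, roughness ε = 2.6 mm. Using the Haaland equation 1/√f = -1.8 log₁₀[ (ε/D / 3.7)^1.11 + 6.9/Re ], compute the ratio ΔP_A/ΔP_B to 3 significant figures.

ΔP_A/ΔP_B ≈ 8.40

Pipe A: V = Q/A = 0.01178/0.01651 = 0.7136 m/s; Re = 9.159e+04; ε/D = 0.00031; Haaland → f = 0.0195; ΔP_A = f(L/D)(ρV²/2) = 4739 Pa.
Pipe B: V = Q/A = 0.01178/0.0487 = 0.242 m/s; Re = 5.333e+04; ε/D = 0.0104; Haaland → f = 0.03955; ΔP_B = f(L/D)(ρV²/2) = 564.4 Pa.
ΔP_A/ΔP_B = 4739/564.4 = 8.40.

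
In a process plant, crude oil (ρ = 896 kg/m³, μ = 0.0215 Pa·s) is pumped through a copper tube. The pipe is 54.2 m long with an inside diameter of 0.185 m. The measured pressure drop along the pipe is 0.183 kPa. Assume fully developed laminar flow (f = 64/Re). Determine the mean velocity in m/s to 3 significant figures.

V ≈ 0.168 m/s

For laminar flow, f = 64/Re with Re = ρVD/μ, so Darcy-Weisbach reduces to ΔP = 32μLV/D². Solving for V: V = ΔP·D²/(32μL) = 183·(0.185)²/(32·0.0215·54.2) = 0.168 m/s.
Check: Re = ρVD/μ = 896·0.168·0.185/0.0215 = 1295 < 2300, so the laminar assumption holds.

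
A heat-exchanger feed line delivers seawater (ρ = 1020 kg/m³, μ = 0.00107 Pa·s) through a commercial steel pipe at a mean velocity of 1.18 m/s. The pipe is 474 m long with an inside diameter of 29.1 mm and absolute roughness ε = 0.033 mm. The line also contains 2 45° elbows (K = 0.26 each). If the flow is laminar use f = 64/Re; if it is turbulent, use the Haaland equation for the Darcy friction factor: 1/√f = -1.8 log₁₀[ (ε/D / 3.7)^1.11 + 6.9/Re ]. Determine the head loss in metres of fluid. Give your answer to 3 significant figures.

Reynolds number Re = ρVD/μ = 1020 · 1.18 · 0.0291 / 0.00107 = 3.273e+04.
Re > 4000 → turbulent. Relative roughness ε/D = 3.3e-05/0.0291 = 0.00113. Haaland: 1/√f = -1.8 log₁₀[(0.00113/3.7)^1.11 + 6.9/3.273e+04] = -1.8 log₁₀[0.000126 + 0.000211] = 6.251, so f = 0.02559.
Total minor-loss coefficient ΣK = 2·0.26 = 0.52.
ΔP = [f·L/D + ΣK]·(ρV²/2) = [0.02559·474/0.0291 + 0.52]·(1020·1.18²/2) = [416.9 + 0.52]·710.1 = 2.964e+05 Pa.
Head loss h_f = ΔP/(ρg) = 2.964e+05/(1020·9.81) = 29.6 m.

h_f ≈ 29.6 m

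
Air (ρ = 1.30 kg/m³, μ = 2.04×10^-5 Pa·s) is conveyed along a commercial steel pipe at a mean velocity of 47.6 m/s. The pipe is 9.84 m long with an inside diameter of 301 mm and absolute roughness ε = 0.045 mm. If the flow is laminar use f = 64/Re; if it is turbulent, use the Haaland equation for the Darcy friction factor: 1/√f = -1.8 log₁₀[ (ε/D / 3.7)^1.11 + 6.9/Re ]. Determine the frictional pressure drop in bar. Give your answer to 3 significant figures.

Reynolds number Re = ρVD/μ = 1.3 · 47.6 · 0.301 / 2.04e-05 = 9.13e+05.
Re > 4000 → turbulent. Relative roughness ε/D = 4.5e-05/0.301 = 0.00015. Haaland: 1/√f = -1.8 log₁₀[(0.00015/3.7)^1.11 + 6.9/9.13e+05] = -1.8 log₁₀[1.33e-05 + 7.56e-06] = 8.426, so f = 0.01408.
Darcy-Weisbach: ΔP = f(L/D)(ρV²/2) = 0.01408·(9.84/0.301)·(1.3·47.6²/2) = 0.01408·32.69·1473 = 678.1 Pa.
ΔP = 678.1 Pa = 0.00678 bar.

ΔP ≈ 0.00678 bar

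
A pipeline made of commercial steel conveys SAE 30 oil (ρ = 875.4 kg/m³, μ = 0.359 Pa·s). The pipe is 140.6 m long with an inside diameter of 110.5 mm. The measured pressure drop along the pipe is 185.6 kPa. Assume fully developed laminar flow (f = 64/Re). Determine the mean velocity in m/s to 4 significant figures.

For laminar flow, f = 64/Re with Re = ρVD/μ, so Darcy-Weisbach reduces to ΔP = 32μLV/D². Solving for V: V = ΔP·D²/(32μL) = 1.856e+05·(0.1105)²/(32·0.359·140.6) = 1.403 m/s.
Check: Re = ρVD/μ = 875.4·1.403·0.1105/0.359 = 378 < 2300, so the laminar assumption holds.

V ≈ 1.403 m/s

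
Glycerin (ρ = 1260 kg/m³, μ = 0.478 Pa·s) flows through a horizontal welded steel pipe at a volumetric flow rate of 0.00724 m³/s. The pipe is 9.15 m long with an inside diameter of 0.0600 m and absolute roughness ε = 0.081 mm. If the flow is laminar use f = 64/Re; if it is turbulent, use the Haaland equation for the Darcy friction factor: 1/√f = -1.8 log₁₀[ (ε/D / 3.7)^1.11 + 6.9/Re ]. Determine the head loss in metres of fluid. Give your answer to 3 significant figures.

h_f ≈ 8.05 m

Cross-sectional area A = πD²/4 = π(0.06)²/4 = 0.002827 m²; mean velocity V = Q/A = 0.00724/0.002827 = 2.561 m/s.
Reynolds number Re = ρVD/μ = 1260 · 2.561 · 0.06 / 0.478 = 405.
Re < 2300 → laminar flow, so f = 64/Re = 64/405 = 0.158 (the turbulent correlation is not needed).
Darcy-Weisbach: ΔP = f(L/D)(ρV²/2) = 0.158·(9.15/0.06)·(1260·2.561²/2) = 0.158·152.5·4131 = 9.955e+04 Pa.
Head loss h_f = ΔP/(ρg) = 9.955e+04/(1260·9.81) = 8.05 m.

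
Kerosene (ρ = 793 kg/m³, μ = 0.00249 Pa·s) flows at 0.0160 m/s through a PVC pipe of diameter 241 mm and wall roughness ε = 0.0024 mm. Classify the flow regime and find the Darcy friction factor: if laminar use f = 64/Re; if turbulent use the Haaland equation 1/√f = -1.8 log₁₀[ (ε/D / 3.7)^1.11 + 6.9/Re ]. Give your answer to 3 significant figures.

Re = ρVD/μ = 793·0.016·0.241/0.00249 = 1228.
Re < 2300 → laminar, so f = 64/Re = 0.05212 (roughness is irrelevant in laminar flow).

f ≈ 0.0521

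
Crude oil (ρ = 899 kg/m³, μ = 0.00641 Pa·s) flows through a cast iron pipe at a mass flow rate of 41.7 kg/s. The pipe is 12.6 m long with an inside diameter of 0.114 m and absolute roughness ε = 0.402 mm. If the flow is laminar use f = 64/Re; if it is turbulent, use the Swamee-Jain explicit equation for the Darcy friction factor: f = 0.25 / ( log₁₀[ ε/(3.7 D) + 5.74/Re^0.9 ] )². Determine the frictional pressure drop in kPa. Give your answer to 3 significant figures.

A = πD²/4 = π(0.114)²/4 = 0.01021 m²; mean velocity V = ṁ/(ρA) = 41.7/(899 · 0.01021) = 4.544 m/s.
Reynolds number Re = ρVD/μ = 899 · 4.544 · 0.114 / 0.00641 = 7.266e+04.
Re > 4000 → turbulent. Relative roughness ε/D = 0.000402/0.114 = 0.00353. Swamee-Jain: f = 0.25/(log₁₀[0.00353/3.7 + 5.74/7.266e+04^0.9])² = 0.25/(log₁₀[0.000953 + 0.000242])² = 0.25/(-2.923)² = 0.02927.
Darcy-Weisbach: ΔP = f(L/D)(ρV²/2) = 0.02927·(12.6/0.114)·(899·4.544²/2) = 0.02927·110.5·9283 = 3.003e+04 Pa.
ΔP = 3.003e+04 Pa = 30.0 kPa.

ΔP ≈ 30.0 kPa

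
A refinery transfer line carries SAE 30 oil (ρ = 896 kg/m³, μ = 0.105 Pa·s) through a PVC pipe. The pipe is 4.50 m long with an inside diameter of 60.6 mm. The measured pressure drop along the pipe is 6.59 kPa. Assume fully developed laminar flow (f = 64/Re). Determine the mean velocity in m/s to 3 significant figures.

For laminar flow, f = 64/Re with Re = ρVD/μ, so Darcy-Weisbach reduces to ΔP = 32μLV/D². Solving for V: V = ΔP·D²/(32μL) = 6590·(0.0606)²/(32·0.105·4.5) = 1.601 m/s.
Check: Re = ρVD/μ = 896·1.601·0.0606/0.105 = 827.7 < 2300, so the laminar assumption holds.

V ≈ 1.60 m/s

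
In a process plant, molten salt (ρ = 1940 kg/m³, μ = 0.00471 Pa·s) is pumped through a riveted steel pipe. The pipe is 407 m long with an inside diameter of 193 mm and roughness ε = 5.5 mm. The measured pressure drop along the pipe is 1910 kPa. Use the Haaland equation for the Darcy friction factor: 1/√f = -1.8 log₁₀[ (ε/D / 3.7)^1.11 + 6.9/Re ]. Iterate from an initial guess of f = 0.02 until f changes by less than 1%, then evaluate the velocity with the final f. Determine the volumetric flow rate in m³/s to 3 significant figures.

Q ≈ 0.119 m³/s

Rearranging Darcy-Weisbach: V = √(2·ΔP·D/(f·L·ρ)). With ε/D = 0.0055/0.193 = 0.0285, iterate starting from f = 0.02:
  f = 0.02 → V = √(2·1.91e+06·0.193/(0.02·407·1940)) = 6.833 m/s; Re = ρVD/μ = 5.432e+05; f → 0.05614
  f = 0.05614 → V = 4.078 m/s; Re = 3.242e+05; f → 0.05618
Converged (Δf/f < 1%). With the final f = 0.05618: V = √(2·1.91e+06·0.193/(0.05618·407·1940)) = 4.077 m/s.
Q = V·A = 4.077·(π/4·0.193²) = 0.1193 m³/s = 0.119 m³/s.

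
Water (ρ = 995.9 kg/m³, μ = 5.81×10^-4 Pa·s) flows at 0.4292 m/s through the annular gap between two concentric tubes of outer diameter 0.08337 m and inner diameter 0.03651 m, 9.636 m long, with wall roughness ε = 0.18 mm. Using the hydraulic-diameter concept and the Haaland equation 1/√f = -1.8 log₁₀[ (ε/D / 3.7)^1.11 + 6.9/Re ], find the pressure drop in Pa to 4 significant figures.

Hydraulic diameter D_h = 4A/P = D_o - D_i = 0.08337 - 0.03651 = 0.04686 m.
Re = ρVD_h/μ = 995.9·0.4292·0.04686/0.000581 = 3.447e+04.
ε/D_h = 0.00018/0.04686 = 0.00384; Haaland gives 1/√f = -1.8 log₁₀[0.000488+0.0002] = 5.693, so f = 0.03086.
ΔP = f(L/D_h)(ρV²/2) = 0.03086·9.636/0.04686·91.73 = 582.1 Pa.

ΔP ≈ 582.1 Pa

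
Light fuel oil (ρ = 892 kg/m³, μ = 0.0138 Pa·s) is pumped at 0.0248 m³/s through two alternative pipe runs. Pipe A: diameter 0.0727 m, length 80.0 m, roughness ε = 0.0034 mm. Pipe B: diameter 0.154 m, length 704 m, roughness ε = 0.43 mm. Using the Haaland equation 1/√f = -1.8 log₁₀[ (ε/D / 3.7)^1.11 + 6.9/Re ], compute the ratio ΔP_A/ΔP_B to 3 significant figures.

ΔP_A/ΔP_B ≈ 3.51

Pipe A: V = Q/A = 0.0248/0.004151 = 5.974 m/s; Re = 2.807e+04; ε/D = 4.68e-05; Haaland → f = 0.02377; ΔP_A = f(L/D)(ρV²/2) = 4.165e+05 Pa.
Pipe B: V = Q/A = 0.0248/0.01863 = 1.331 m/s; Re = 1.325e+04; ε/D = 0.00279; Haaland → f = 0.03287; ΔP_B = f(L/D)(ρV²/2) = 1.188e+05 Pa.
ΔP_A/ΔP_B = 4.165e+05/1.188e+05 = 3.51.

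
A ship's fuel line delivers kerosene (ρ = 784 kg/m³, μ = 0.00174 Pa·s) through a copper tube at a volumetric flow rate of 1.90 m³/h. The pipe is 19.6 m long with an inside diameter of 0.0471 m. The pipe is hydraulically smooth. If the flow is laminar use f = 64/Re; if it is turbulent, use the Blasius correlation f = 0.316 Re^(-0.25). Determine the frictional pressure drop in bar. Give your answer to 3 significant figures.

Q = 1.90 m³/h = 1.90/3600 = 0.0005278 m³/s.
Cross-sectional area A = πD²/4 = π(0.0471)²/4 = 0.001742 m²; mean velocity V = Q/A = 0.0005278/0.001742 = 0.3029 m/s.
Reynolds number Re = ρVD/μ = 784 · 0.3029 · 0.0471 / 0.00174 = 6428.
Re > 4000 → turbulent. Smooth-pipe (Blasius): f = 0.316 Re^(-0.25) = 0.316/(6428)^0.25 = 0.03529.
Darcy-Weisbach: ΔP = f(L/D)(ρV²/2) = 0.03529·(19.6/0.0471)·(784·0.3029²/2) = 0.03529·416.1·35.97 = 528.2 Pa.
ΔP = 528.2 Pa = 0.00528 bar.

ΔP ≈ 0.00528 bar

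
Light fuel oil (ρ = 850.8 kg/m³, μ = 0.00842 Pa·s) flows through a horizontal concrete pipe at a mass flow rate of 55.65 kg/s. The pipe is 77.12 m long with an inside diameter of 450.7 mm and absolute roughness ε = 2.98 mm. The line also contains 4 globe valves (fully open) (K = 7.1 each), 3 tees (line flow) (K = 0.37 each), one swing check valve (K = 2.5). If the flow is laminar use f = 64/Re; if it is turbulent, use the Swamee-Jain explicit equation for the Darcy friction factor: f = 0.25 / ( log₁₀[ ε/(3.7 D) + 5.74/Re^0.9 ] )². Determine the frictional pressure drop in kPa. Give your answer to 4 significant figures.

A = πD²/4 = π(0.4507)²/4 = 0.1595 m²; mean velocity V = ṁ/(ρA) = 55.65/(850.8 · 0.1595) = 0.41 m/s.
Reynolds number Re = ρVD/μ = 850.8 · 0.41 · 0.4507 / 0.00842 = 1.867e+04.
Re > 4000 → turbulent. Relative roughness ε/D = 0.00298/0.4507 = 0.00661. Swamee-Jain: f = 0.25/(log₁₀[0.00661/3.7 + 5.74/1.867e+04^0.9])² = 0.25/(log₁₀[0.00179 + 0.000822])² = 0.25/(-2.584)² = 0.03746.
Total minor-loss coefficient ΣK = 4·7.1 + 3·0.37 + 1·2.5 = 32.
ΔP = [f·L/D + ΣK]·(ρV²/2) = [0.03746·77.12/0.4507 + 32]·(850.8·0.41²/2) = [6.409 + 32]·71.51 = 2747 Pa.
ΔP = 2747 Pa = 2.747 kPa.

ΔP ≈ 2.747 kPa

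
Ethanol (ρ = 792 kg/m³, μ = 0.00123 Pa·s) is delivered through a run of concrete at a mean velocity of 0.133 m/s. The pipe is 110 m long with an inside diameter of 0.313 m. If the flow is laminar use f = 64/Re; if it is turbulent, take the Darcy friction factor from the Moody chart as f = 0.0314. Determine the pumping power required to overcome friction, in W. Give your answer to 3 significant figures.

P ≈ 0.791 W

Reynolds number Re = ρVD/μ = 792 · 0.133 · 0.313 / 0.00123 = 2.681e+04.
Re > 4000 → turbulent; use the Moody-chart value f = 0.0314.
Darcy-Weisbach: ΔP = f(L/D)(ρV²/2) = 0.0314·(110/0.313)·(792·0.133²/2) = 0.0314·351.4·7.005 = 77.3 Pa.
Q = V·A = 0.133·0.07694 = 0.01023 m³/s.
Pumping power P = QΔP = 0.01023·77.3 = 0.7911 W = 0.791 W.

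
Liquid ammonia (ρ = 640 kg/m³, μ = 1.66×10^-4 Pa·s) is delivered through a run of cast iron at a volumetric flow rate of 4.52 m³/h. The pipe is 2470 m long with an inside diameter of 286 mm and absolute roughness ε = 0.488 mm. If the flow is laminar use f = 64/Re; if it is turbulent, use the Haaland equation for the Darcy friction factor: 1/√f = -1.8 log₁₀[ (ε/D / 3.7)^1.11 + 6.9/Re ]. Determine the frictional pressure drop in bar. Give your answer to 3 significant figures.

Q = 4.52 m³/h = 4.52/3600 = 0.001256 m³/s.
Cross-sectional area A = πD²/4 = π(0.286)²/4 = 0.06424 m²; mean velocity V = Q/A = 0.001256/0.06424 = 0.01954 m/s.
Reynolds number Re = ρVD/μ = 640 · 0.01954 · 0.286 / 0.000166 = 2.155e+04.
Re > 4000 → turbulent. Relative roughness ε/D = 0.000488/0.286 = 0.00171. Haaland: 1/√f = -1.8 log₁₀[(0.00171/3.7)^1.11 + 6.9/2.155e+04] = -1.8 log₁₀[0.000198 + 0.00032] = 5.914, so f = 0.02859.
Darcy-Weisbach: ΔP = f(L/D)(ρV²/2) = 0.02859·(2470/0.286)·(640·0.01954²/2) = 0.02859·8636·0.1222 = 30.18 Pa.
ΔP = 30.18 Pa = 3.02×10^-4 bar.

ΔP ≈ 3.02×10^-4 bar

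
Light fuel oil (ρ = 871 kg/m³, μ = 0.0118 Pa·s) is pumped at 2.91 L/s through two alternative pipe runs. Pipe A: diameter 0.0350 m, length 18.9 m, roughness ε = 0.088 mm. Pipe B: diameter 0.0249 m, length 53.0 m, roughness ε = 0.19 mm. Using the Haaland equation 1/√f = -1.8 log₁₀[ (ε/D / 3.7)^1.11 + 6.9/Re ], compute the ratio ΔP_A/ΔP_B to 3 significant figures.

ΔP_A/ΔP_B ≈ 0.0585

Pipe A: V = Q/A = 0.00291/0.0009621 = 3.025 m/s; Re = 7814; ε/D = 0.00251; Haaland → f = 0.03607; ΔP_A = f(L/D)(ρV²/2) = 7.759e+04 Pa.
Pipe B: V = Q/A = 0.00291/0.000487 = 5.976 m/s; Re = 1.098e+04; ε/D = 0.00763; Haaland → f = 0.04003; ΔP_B = f(L/D)(ρV²/2) = 1.325e+06 Pa.
ΔP_A/ΔP_B = 7.759e+04/1.325e+06 = 0.0585.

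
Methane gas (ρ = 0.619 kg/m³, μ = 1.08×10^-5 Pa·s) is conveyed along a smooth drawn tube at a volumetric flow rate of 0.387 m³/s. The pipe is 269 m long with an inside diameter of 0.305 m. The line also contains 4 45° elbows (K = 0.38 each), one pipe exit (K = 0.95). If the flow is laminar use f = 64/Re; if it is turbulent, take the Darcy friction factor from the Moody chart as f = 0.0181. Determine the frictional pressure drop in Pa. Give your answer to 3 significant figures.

ΔP ≈ 160 Pa

Cross-sectional area A = πD²/4 = π(0.305)²/4 = 0.07306 m²; mean velocity V = Q/A = 0.387/0.07306 = 5.297 m/s.
Reynolds number Re = ρVD/μ = 0.619 · 5.297 · 0.305 / 1.08e-05 = 9.26e+04.
Re > 4000 → turbulent; use the Moody-chart value f = 0.0181.
Total minor-loss coefficient ΣK = 4·0.38 + 1·0.95 = 2.47.
ΔP = [f·L/D + ΣK]·(ρV²/2) = [0.0181·269/0.305 + 2.47]·(0.619·5.297²/2) = [15.96 + 2.47]·8.684 = 160.1 Pa.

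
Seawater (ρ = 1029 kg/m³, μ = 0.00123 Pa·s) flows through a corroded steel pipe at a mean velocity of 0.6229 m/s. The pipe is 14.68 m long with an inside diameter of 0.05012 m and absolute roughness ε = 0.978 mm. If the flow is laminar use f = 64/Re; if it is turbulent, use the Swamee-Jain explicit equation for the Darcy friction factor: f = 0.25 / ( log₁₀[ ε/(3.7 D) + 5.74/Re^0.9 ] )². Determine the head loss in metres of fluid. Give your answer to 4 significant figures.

h_f ≈ 0.2911 m

Reynolds number Re = ρVD/μ = 1029 · 0.6229 · 0.05012 / 0.00123 = 2.612e+04.
Re > 4000 → turbulent. Relative roughness ε/D = 0.000978/0.05012 = 0.0195. Swamee-Jain: f = 0.25/(log₁₀[0.0195/3.7 + 5.74/2.612e+04^0.9])² = 0.25/(log₁₀[0.00527 + 0.000608])² = 0.25/(-2.231)² = 0.05025.
Darcy-Weisbach: ΔP = f(L/D)(ρV²/2) = 0.05025·(14.68/0.05012)·(1029·0.6229²/2) = 0.05025·292.9·199.6 = 2938 Pa.
Head loss h_f = ΔP/(ρg) = 2938/(1029·9.81) = 0.2911 m.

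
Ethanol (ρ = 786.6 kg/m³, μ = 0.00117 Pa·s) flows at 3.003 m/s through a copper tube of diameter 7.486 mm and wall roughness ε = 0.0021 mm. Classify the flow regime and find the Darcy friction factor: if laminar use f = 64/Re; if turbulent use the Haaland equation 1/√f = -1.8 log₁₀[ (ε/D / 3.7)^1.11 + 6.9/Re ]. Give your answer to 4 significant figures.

f ≈ 0.02807

Re = ρVD/μ = 786.6·3.003·0.007486/0.00117 = 1.511e+04.
Re > 4000 → turbulent. ε/D = 2.1e-06/0.007486 = 0.000281; Haaland: 1/√f = -1.8 log₁₀[2.67e-05 + 0.000457] = 5.969, so f = 0.02807.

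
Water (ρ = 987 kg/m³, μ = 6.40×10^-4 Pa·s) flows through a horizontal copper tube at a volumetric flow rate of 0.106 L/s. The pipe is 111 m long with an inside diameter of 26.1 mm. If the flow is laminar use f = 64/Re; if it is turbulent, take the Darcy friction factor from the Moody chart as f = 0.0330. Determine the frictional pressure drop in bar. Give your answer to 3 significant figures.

Q = 0.106 L/s = 0.106/1000 = 0.000106 m³/s.
Cross-sectional area A = πD²/4 = π(0.0261)²/4 = 0.000535 m²; mean velocity V = Q/A = 0.000106/0.000535 = 0.1981 m/s.
Reynolds number Re = ρVD/μ = 987 · 0.1981 · 0.0261 / 0.00064 = 7975.
Re > 4000 → turbulent; use the Moody-chart value f = 0.0330.
Darcy-Weisbach: ΔP = f(L/D)(ρV²/2) = 0.033·(111/0.0261)·(987·0.1981²/2) = 0.033·4253·19.37 = 2719 Pa.
ΔP = 2719 Pa = 0.0272 bar.

ΔP ≈ 0.0272 bar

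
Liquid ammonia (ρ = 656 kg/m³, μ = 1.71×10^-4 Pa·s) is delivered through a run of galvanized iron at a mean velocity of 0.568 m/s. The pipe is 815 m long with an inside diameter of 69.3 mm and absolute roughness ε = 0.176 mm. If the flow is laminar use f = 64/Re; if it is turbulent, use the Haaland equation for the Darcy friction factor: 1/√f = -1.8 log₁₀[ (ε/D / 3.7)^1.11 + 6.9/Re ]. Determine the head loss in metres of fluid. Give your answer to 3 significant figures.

h_f ≈ 5.01 m

Reynolds number Re = ρVD/μ = 656 · 0.568 · 0.0693 / 0.000171 = 1.51e+05.
Re > 4000 → turbulent. Relative roughness ε/D = 0.000176/0.0693 = 0.00254. Haaland: 1/√f = -1.8 log₁₀[(0.00254/3.7)^1.11 + 6.9/1.51e+05] = -1.8 log₁₀[0.000308 + 4.57e-05] = 6.212, so f = 0.02591.
Darcy-Weisbach: ΔP = f(L/D)(ρV²/2) = 0.02591·(815/0.0693)·(656·0.568²/2) = 0.02591·1.176e+04·105.8 = 3.225e+04 Pa.
Head loss h_f = ΔP/(ρg) = 3.225e+04/(656·9.81) = 5.01 m.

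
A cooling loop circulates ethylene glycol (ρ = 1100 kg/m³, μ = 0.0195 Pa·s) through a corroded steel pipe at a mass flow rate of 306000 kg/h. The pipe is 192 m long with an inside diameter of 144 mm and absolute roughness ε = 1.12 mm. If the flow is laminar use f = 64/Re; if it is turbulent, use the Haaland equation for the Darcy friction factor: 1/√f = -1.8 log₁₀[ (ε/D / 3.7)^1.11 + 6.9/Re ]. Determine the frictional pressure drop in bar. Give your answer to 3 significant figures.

ΔP ≈ 6.04 bar

ṁ = 306000 kg/h = 306000/3600 = 85 kg/s.
A = πD²/4 = π(0.144)²/4 = 0.01629 m²; mean velocity V = ṁ/(ρA) = 85/(1100 · 0.01629) = 4.745 m/s.
Reynolds number Re = ρVD/μ = 1100 · 4.745 · 0.144 / 0.0195 = 3.854e+04.
Re > 4000 → turbulent. Relative roughness ε/D = 0.00112/0.144 = 0.00778. Haaland: 1/√f = -1.8 log₁₀[(0.00778/3.7)^1.11 + 6.9/3.854e+04] = -1.8 log₁₀[0.00107 + 0.000179] = 5.228, so f = 0.03659.
Darcy-Weisbach: ΔP = f(L/D)(ρV²/2) = 0.03659·(192/0.144)·(1100·4.745²/2) = 0.03659·1333·1.238e+04 = 6.04e+05 Pa.
ΔP = 6.04e+05 Pa = 6.04 bar.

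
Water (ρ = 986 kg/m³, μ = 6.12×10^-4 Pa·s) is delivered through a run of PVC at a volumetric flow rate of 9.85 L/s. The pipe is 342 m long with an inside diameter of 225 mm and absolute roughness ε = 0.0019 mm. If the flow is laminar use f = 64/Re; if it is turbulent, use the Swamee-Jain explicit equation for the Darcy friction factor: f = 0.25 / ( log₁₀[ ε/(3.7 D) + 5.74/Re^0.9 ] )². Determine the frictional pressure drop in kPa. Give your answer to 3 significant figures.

ΔP ≈ 0.843 kPa

Q = 9.85 L/s = 9.85/1000 = 0.00985 m³/s.
Cross-sectional area A = πD²/4 = π(0.225)²/4 = 0.03976 m²; mean velocity V = Q/A = 0.00985/0.03976 = 0.2477 m/s.
Reynolds number Re = ρVD/μ = 986 · 0.2477 · 0.225 / 0.000612 = 8.98e+04.
Re > 4000 → turbulent. Relative roughness ε/D = 1.9e-06/0.225 = 8.44e-06. Swamee-Jain: f = 0.25/(log₁₀[8.44e-06/3.7 + 5.74/8.98e+04^0.9])² = 0.25/(log₁₀[2.28e-06 + 0.0002])² = 0.25/(-3.694)² = 0.01832.
Darcy-Weisbach: ΔP = f(L/D)(ρV²/2) = 0.01832·(342/0.225)·(986·0.2477²/2) = 0.01832·1520·30.26 = 842.5 Pa.
ΔP = 842.5 Pa = 0.843 kPa.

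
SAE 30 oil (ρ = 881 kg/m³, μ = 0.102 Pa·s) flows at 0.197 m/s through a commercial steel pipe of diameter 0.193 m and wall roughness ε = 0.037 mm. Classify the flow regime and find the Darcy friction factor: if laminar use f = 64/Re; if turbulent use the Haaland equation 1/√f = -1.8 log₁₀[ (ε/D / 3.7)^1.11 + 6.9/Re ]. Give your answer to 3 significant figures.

Re = ρVD/μ = 881·0.197·0.193/0.102 = 328.4.
Re < 2300 → laminar, so f = 64/Re = 0.1949 (roughness is irrelevant in laminar flow).

f ≈ 0.195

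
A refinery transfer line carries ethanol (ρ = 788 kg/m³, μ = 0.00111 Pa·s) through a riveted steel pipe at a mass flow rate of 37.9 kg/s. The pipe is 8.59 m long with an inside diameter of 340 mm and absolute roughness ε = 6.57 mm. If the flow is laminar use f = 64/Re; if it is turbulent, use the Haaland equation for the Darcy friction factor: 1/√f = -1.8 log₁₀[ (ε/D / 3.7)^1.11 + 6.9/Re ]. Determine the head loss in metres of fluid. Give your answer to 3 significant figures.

h_f ≈ 0.0175 m

A = πD²/4 = π(0.34)²/4 = 0.09079 m²; mean velocity V = ṁ/(ρA) = 37.9/(788 · 0.09079) = 0.5297 m/s.
Reynolds number Re = ρVD/μ = 788 · 0.5297 · 0.34 / 0.00111 = 1.279e+05.
Re > 4000 → turbulent. Relative roughness ε/D = 0.00657/0.34 = 0.0193. Haaland: 1/√f = -1.8 log₁₀[(0.0193/3.7)^1.11 + 6.9/1.279e+05] = -1.8 log₁₀[0.00293 + 5.4e-05] = 4.545, so f = 0.0484.
Darcy-Weisbach: ΔP = f(L/D)(ρV²/2) = 0.0484·(8.59/0.34)·(788·0.5297²/2) = 0.0484·25.26·110.6 = 135.2 Pa.
Head loss h_f = ΔP/(ρg) = 135.2/(788·9.81) = 0.0175 m.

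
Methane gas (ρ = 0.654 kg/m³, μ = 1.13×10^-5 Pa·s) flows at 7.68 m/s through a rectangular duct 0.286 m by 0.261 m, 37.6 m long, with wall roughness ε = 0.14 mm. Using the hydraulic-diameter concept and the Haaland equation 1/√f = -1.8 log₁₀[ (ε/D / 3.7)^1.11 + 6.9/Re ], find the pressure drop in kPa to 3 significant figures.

Hydraulic diameter D_h = 4A/P = 4·(0.286·0.261)/(2·(0.286+0.261)) = 0.2986/1.094 = 0.2729 m.
Re = ρVD_h/μ = 0.654·7.68·0.2729/1.13e-05 = 1.213e+05.
ε/D_h = 0.00014/0.2729 = 0.000513; Haaland gives 1/√f = -1.8 log₁₀[5.22e-05+5.69e-05] = 7.132, so f = 0.01966.
ΔP = f(L/D_h)(ρV²/2) = 0.01966·37.6/0.2729·19.29 = 52.23 Pa.
ΔP = 0.0522 kPa.

ΔP ≈ 0.0522 kPa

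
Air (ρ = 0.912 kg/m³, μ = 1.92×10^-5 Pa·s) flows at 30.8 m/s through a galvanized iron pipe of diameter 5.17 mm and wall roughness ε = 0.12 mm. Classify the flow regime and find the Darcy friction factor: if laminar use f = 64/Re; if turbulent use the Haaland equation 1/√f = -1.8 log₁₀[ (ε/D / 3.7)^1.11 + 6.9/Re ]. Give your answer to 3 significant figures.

Re = ρVD/μ = 0.912·30.8·0.00517/1.92e-05 = 7564.
Re > 4000 → turbulent. ε/D = 0.00012/0.00517 = 0.0232; Haaland: 1/√f = -1.8 log₁₀[0.00359 + 0.000912] = 4.224, so f = 0.05606.

f ≈ 0.0561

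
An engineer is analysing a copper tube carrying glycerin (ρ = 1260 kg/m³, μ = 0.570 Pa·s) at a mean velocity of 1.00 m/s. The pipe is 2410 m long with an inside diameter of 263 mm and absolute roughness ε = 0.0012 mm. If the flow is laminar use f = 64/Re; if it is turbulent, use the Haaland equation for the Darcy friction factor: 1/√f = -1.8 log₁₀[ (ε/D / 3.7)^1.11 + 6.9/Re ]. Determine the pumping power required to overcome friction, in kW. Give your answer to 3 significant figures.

P ≈ 34.5 kW

Reynolds number Re = ρVD/μ = 1260 · 1 · 0.263 / 0.57 = 581.4.
Re < 2300 → laminar flow, so f = 64/Re = 64/581.4 = 0.1101 (the turbulent correlation is not needed).
Darcy-Weisbach: ΔP = f(L/D)(ρV²/2) = 0.1101·(2410/0.263)·(1260·1²/2) = 0.1101·9163·630 = 6.355e+05 Pa.
Q = V·A = 1·0.05433 = 0.05433 m³/s.
Pumping power P = QΔP = 0.05433·6.355e+05 = 34520 W = 34.5 kW.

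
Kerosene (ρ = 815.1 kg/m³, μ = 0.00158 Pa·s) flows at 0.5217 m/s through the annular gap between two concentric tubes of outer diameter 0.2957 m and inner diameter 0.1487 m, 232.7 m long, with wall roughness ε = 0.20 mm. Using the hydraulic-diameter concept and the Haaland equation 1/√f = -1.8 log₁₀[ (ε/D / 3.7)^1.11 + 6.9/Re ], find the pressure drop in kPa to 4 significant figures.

Hydraulic diameter D_h = 4A/P = D_o - D_i = 0.2957 - 0.1487 = 0.147 m.
Re = ρVD_h/μ = 815.1·0.5217·0.147/0.00158 = 3.956e+04.
ε/D_h = 0.0002/0.147 = 0.00136; Haaland gives 1/√f = -1.8 log₁₀[0.000154+0.000174] = 6.27, so f = 0.02543.
ΔP = f(L/D_h)(ρV²/2) = 0.02543·232.7/0.147·110.9 = 4466 Pa.
ΔP = 4.466 kPa.

ΔP ≈ 4.466 kPa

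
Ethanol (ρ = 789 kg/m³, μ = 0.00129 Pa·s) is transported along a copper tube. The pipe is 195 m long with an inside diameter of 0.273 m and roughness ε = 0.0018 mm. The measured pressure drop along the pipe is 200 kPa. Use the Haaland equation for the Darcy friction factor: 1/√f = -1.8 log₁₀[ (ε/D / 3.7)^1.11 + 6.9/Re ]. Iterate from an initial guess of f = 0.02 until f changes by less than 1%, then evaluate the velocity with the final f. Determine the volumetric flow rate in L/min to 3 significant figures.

Rearranging Darcy-Weisbach: V = √(2·ΔP·D/(f·L·ρ)). With ε/D = 1.8e-06/0.273 = 6.59e-06, iterate starting from f = 0.02:
  f = 0.02 → V = √(2·2e+05·0.273/(0.02·195·789)) = 5.957 m/s; Re = ρVD/μ = 9.947e+05; f → 0.01171
  f = 0.01171 → V = 7.785 m/s; Re = 1.3e+06; f → 0.01123
  f = 0.01123 → V = 7.95 m/s; Re = 1.327e+06; f → 0.01119
Converged (Δf/f < 1%). With the final f = 0.01119: V = √(2·2e+05·0.273/(0.01119·195·789)) = 7.963 m/s.
Q = V·A = 7.963·(π/4·0.273²) = 0.4661 m³/s = 28000 L/min.

Q ≈ 28000 L/min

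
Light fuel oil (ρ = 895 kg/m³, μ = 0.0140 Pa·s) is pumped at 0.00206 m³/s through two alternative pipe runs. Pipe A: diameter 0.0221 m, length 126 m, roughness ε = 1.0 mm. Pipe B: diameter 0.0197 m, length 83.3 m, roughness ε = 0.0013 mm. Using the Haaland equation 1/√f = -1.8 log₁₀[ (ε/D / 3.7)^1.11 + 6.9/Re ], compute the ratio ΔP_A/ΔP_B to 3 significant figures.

ΔP_A/ΔP_B ≈ 1.89

Pipe A: V = Q/A = 0.00206/0.0003836 = 5.37 m/s; Re = 7587; ε/D = 0.0452; Haaland → f = 0.07179; ΔP_A = f(L/D)(ρV²/2) = 5.282e+06 Pa.
Pipe B: V = Q/A = 0.00206/0.0003048 = 6.758 m/s; Re = 8512; ε/D = 6.6e-05; Haaland → f = 0.03236; ΔP_B = f(L/D)(ρV²/2) = 2.797e+06 Pa.
ΔP_A/ΔP_B = 5.282e+06/2.797e+06 = 1.89.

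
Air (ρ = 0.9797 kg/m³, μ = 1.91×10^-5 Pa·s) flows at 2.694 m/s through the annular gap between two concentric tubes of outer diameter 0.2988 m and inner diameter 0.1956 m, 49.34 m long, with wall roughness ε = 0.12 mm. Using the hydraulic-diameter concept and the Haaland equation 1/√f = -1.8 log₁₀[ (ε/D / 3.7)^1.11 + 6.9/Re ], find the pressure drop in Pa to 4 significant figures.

Hydraulic diameter D_h = 4A/P = D_o - D_i = 0.2988 - 0.1956 = 0.1032 m.
Re = ρVD_h/μ = 0.9797·2.694·0.1032/1.91e-05 = 1.426e+04.
ε/D_h = 0.00012/0.1032 = 0.00116; Haaland gives 1/√f = -1.8 log₁₀[0.000129+0.000484] = 5.782, so f = 0.02991.
ΔP = f(L/D_h)(ρV²/2) = 0.02991·49.34/0.1032·3.555 = 50.84 Pa.

ΔP ≈ 50.84 Pa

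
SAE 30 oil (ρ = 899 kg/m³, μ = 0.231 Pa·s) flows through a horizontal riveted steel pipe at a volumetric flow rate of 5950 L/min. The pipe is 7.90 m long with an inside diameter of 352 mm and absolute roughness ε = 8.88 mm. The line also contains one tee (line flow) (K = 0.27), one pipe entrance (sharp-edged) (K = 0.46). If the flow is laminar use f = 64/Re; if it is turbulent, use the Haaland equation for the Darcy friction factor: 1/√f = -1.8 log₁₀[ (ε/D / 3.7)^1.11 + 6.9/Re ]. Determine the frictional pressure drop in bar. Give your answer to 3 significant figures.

ΔP ≈ 0.00821 bar

Q = 5950 L/min = 5950/60000 = 0.09917 m³/s.
Cross-sectional area A = πD²/4 = π(0.352)²/4 = 0.09731 m²; mean velocity V = Q/A = 0.09917/0.09731 = 1.019 m/s.
Reynolds number Re = ρVD/μ = 899 · 1.019 · 0.352 / 0.231 = 1396.
Re < 2300 → laminar flow, so f = 64/Re = 64/1396 = 0.04585 (the turbulent correlation is not needed).
Total minor-loss coefficient ΣK = 1·0.27 + 1·0.46 = 0.73.
ΔP = [f·L/D + ΣK]·(ρV²/2) = [0.04585·7.9/0.352 + 0.73]·(899·1.019²/2) = [1.029 + 0.73]·466.8 = 821 Pa.
ΔP = 821 Pa = 0.00821 bar.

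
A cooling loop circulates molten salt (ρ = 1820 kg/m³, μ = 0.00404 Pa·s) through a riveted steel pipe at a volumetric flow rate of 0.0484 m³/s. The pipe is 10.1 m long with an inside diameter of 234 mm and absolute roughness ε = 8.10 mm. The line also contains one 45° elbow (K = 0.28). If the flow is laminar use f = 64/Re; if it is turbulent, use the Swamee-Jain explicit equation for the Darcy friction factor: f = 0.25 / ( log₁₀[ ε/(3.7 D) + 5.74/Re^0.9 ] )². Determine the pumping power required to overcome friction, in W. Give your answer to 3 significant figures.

P ≈ 163 W

Cross-sectional area A = πD²/4 = π(0.234)²/4 = 0.04301 m²; mean velocity V = Q/A = 0.0484/0.04301 = 1.125 m/s.
Reynolds number Re = ρVD/μ = 1820 · 1.125 · 0.234 / 0.00404 = 1.186e+05.
Re > 4000 → turbulent. Relative roughness ε/D = 0.0081/0.234 = 0.0346. Swamee-Jain: f = 0.25/(log₁₀[0.0346/3.7 + 5.74/1.186e+05^0.9])² = 0.25/(log₁₀[0.00936 + 0.000156])² = 0.25/(-2.022)² = 0.06116.
Total minor-loss coefficient ΣK = 1·0.28 = 0.28.
ΔP = [f·L/D + ΣK]·(ρV²/2) = [0.06116·10.1/0.234 + 0.28]·(1820·1.125²/2) = [2.64 + 0.28]·1153 = 3366 Pa.
Pumping power P = QΔP = 0.0484·3366 = 162.9 W = 163 W.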